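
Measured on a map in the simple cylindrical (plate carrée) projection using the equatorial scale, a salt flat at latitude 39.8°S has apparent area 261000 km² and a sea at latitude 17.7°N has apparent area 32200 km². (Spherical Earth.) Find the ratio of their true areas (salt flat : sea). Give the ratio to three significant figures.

Plate carrée has h = 1 and k = sec φ, giving areal scale sec φ; true area = (apparent area) · cos φ.
True area of salt flat: 261000 × cos(39.8°) = 261000 × 0.7683 = 200500 km².
True area of sea: 32200 × cos(17.7°) = 32200 × 0.9527 = 30680 km².
Ratio = 200500 / 30680 ≈ 6.54.

6.54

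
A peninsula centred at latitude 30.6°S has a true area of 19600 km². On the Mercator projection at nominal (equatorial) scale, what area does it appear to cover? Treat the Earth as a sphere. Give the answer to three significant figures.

26500 km²

The Mercator projection is conformal; its linear scale factor is the same in every direction and equals sec φ = 1/cos φ.
Areal scale = k² = sec²φ = 1/cos²(30.6°) = 1/0.8607² = 1.350.
Apparent area = 19600 × 1.350 ≈ 26500 km².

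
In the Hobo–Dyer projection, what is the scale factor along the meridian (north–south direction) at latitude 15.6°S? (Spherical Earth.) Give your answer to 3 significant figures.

1.21

Hobo–Dyer is a cylindrical equal-area projection with standard parallels at ±37.5°. A cylindrical equal-area projection with standard parallel φ₀ has meridian scale h = cos φ / cos φ₀ and parallel scale k = cos φ₀ / cos φ (so areas are preserved, h·k = 1).
h = cos 15.6° / cos 37.5° = 0.9632/0.7934 = 1.214.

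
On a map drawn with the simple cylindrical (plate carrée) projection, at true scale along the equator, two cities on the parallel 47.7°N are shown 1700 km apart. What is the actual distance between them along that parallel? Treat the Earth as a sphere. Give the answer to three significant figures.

1140 km

Plate carrée maps x = Rλ, y = Rφ. The meridian scale is h = 1 and the parallel scale is k = 1/cos φ = sec φ.
Along the parallel at 47.7°, map distances are exaggerated by k = sec 47.7° = 1.486.
True distance = 1700 / 1.486 = 1700 × cos 47.7° ≈ 1140 km.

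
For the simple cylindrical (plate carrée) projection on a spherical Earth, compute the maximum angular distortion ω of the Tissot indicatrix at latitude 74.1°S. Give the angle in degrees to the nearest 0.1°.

69.5°

For the equirectangular projection with φ₀ = 0 (plate carrée), h = 1 along meridians and k = sec φ along parallels.
At 74.1°: h = 1.000, k = 3.650; principal scales a = 3.650, b = 1.000.
sin(ω/2) = (a − b)/(a + b) = 2.650/4.650 = 0.5699, so ω = 2 arcsin(0.5699) ≈ 69.5°.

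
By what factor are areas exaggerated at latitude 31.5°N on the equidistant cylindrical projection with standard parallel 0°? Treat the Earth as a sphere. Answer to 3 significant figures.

For the equirectangular projection with φ₀ = 0 (plate carrée), h = 1 along meridians and k = sec φ along parallels.
Areal scale = h·k = 1 × sec φ; at 31.5°, h = 1.000, k = 1.173, so h·k = 1.173.

1.17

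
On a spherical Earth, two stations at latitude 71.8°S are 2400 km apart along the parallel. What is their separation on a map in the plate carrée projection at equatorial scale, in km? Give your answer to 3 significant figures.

For the equirectangular projection with φ₀ = 0 (plate carrée), h = 1 along meridians and k = sec φ along parallels.
Along the parallel, k = sec 71.8° = 1/0.3123 = 3.202.
Map distance = 2400 × 3.202 ≈ 7680 km.

7680 km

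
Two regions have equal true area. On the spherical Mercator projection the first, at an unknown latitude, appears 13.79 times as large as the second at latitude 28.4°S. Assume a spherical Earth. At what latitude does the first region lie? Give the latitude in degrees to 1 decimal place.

On Mercator, (apparent₁)/(apparent₂) = sec²φ₁ / sec²φ₂ when true areas are equal.
cos²φ₂ / cos²φ₁ = 13.79  ⇒  cos φ₁ = cos 28.4° / √13.79 = 0.8796/3.713 = 0.2369.
φ₁ = arccos(0.2369) ≈ 76.3°.

76.3°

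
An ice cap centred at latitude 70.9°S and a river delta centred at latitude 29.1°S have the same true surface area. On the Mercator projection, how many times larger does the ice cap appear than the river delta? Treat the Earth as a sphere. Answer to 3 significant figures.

Mercator areal scale is sec²φ.
At 70.9°: sec²(70.9°) = 1/0.3272² = 9.340.
At 29.1°: sec²(29.1°) = 1/0.8738² = 1.310.
Ratio = 9.340/1.310 = cos²(29.1°)/cos²(70.9°) ≈ 7.13.

7.13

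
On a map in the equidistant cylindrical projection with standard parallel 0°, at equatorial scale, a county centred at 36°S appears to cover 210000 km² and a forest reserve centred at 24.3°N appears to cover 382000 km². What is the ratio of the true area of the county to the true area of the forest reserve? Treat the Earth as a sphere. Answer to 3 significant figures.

0.488

Plate carrée has h = 1 and k = sec φ, giving areal scale sec φ; true area = (apparent area) · cos φ.
True area of county: 210000 × cos(36°) = 210000 × 0.8090 = 169900 km².
True area of forest reserve: 382000 × cos(24.3°) = 382000 × 0.9114 = 348200 km².
Ratio = 169900 / 348200 ≈ 0.488.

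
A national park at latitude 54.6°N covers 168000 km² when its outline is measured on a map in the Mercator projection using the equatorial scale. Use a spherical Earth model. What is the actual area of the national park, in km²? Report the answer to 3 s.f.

The Mercator projection is conformal; its linear scale factor is the same in every direction and equals sec φ = 1/cos φ.
Areal scale = k² = sec²φ = 1/cos²(54.6°) = 1/0.5793² = 2.980.
True area = apparent / (areal scale) = 168000 / 2.980 ≈ 56400 km².

56400 km²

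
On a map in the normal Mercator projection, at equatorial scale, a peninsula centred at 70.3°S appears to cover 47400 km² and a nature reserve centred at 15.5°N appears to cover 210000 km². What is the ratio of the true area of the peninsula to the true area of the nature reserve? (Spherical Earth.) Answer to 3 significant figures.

Mercator's areal exaggeration is sec²φ; hence true area = (apparent area) · cos²φ.
True area of peninsula: 47400 × cos²(70.3°) = 47400 × 0.1136 = 5386 km².
True area of nature reserve: 210000 × cos²(15.5°) = 210000 × 0.9286 = 195000 km².
Ratio = 5386 / 195000 ≈ 0.0276.

0.0276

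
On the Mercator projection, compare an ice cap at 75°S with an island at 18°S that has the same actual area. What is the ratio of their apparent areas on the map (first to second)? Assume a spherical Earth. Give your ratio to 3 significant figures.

13.5

On Mercator, area is exaggerated by sec²φ = 1/cos²φ.
At 75°: sec²(75°) = 1/0.2588² = 14.93.
At 18°: sec²(18°) = 1/0.9511² = 1.106.
Ratio = 14.93/1.106 = cos²(18°)/cos²(75°) ≈ 13.5.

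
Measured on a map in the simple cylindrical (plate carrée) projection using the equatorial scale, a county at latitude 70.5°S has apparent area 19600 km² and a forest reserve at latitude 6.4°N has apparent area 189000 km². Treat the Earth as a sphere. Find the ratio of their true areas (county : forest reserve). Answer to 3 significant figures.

0.0348

Plate carrée has h = 1 and k = sec φ, giving areal scale sec φ; true area = (apparent area) · cos φ.
True area of county: 19600 × cos(70.5°) = 19600 × 0.3338 = 6543 km².
True area of forest reserve: 189000 × cos(6.4°) = 189000 × 0.9938 = 187800 km².
Ratio = 6543 / 187800 ≈ 0.0348.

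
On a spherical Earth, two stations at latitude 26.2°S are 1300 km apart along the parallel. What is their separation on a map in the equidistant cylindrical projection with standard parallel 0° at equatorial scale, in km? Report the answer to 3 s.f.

1450 km

For the equirectangular projection with φ₀ = 0 (plate carrée), h = 1 along meridians and k = sec φ along parallels.
Along the parallel, k = sec 26.2° = 1/0.8973 = 1.115.
Map distance = 1300 × 1.115 ≈ 1450 km.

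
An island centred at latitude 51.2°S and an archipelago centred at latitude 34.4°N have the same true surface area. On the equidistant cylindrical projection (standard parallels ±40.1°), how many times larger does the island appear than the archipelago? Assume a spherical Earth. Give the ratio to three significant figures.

The equidistant cylindrical projection with φ₀ = 40.1° has h = 1 (meridians true) and k = cos φ₀ / cos φ along parallels.
Areal scale at 51.2°: h·k = 1.000 × 1.221 = 1.221.
Areal scale at 34.4°: h·k = 1.000 × 0.9270 = 0.9270.
Ratio = 1.221/0.9270 ≈ 1.32.

1.32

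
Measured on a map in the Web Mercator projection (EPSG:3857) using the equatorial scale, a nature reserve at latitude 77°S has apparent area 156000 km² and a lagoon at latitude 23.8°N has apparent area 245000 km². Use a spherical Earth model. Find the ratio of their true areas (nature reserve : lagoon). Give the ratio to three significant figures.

0.0385

On Mercator the areal scale is sec²φ, so true area = apparent × cos²φ.
True area of nature reserve: 156000 × cos²(77°) = 156000 × 0.05060 = 7894 km².
True area of lagoon: 245000 × cos²(23.8°) = 245000 × 0.8372 = 205100 km².
Ratio = 7894 / 205100 ≈ 0.0385.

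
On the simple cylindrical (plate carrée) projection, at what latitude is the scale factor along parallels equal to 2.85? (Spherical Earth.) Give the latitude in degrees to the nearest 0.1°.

69.5°

Plate carrée: h = 1, k = sec φ along parallels.
sec φ = 2.85  ⇒  cos φ = 0.3509  ⇒  φ ≈ 69.5°.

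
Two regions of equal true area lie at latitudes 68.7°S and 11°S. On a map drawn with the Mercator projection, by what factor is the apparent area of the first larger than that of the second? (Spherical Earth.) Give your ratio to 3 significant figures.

7.30

Mercator areal scale is sec²φ.
At 68.7°: sec²(68.7°) = 1/0.3633² = 7.579.
At 11°: sec²(11°) = 1/0.9816² = 1.038.
Ratio = 7.579/1.038 = cos²(11°)/cos²(68.7°) ≈ 7.30.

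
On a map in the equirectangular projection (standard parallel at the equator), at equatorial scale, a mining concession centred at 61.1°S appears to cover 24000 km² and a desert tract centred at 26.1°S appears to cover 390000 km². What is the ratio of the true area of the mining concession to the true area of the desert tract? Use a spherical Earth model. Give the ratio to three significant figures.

0.0331

On the plate carrée, areal scale = h·k = 1 × sec φ, so true area = apparent × cos φ.
True area of mining concession: 24000 × cos(61.1°) = 24000 × 0.4833 = 11600 km².
True area of desert tract: 390000 × cos(26.1°) = 390000 × 0.8980 = 350200 km².
Ratio = 11600 / 350200 ≈ 0.0331.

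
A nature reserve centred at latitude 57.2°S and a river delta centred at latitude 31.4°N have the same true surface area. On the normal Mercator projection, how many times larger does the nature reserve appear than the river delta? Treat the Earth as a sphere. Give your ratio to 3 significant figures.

Mercator is conformal with k = sec φ, so areal scale = k² = sec²φ.
At 57.2°: sec²(57.2°) = 1/0.5417² = 3.408.
At 31.4°: sec²(31.4°) = 1/0.8536² = 1.373.
Ratio = 3.408/1.373 = cos²(31.4°)/cos²(57.2°) ≈ 2.48.

2.48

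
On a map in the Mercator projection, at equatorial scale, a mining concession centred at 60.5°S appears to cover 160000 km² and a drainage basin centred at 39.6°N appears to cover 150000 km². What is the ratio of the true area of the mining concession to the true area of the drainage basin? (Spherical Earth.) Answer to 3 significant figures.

On Mercator the areal scale is sec²φ, so true area = apparent × cos²φ.
True area of mining concession: 160000 × cos²(60.5°) = 160000 × 0.2425 = 38800 km².
True area of drainage basin: 150000 × cos²(39.6°) = 150000 × 0.5937 = 89050 km².
Ratio = 38800 / 89050 ≈ 0.436.

0.436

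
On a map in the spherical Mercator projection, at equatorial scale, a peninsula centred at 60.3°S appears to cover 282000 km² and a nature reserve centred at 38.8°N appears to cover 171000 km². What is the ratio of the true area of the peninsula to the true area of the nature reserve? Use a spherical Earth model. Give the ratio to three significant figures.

0.667

Mercator's areal exaggeration is sec²φ; hence true area = (apparent area) · cos²φ.
True area of peninsula: 282000 × cos²(60.3°) = 282000 × 0.2455 = 69230 km².
True area of nature reserve: 171000 × cos²(38.8°) = 171000 × 0.6074 = 103900 km².
Ratio = 69230 / 103900 ≈ 0.667.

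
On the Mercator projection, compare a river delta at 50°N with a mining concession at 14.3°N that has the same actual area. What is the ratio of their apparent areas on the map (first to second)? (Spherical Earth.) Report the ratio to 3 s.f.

Mercator areal scale is sec²φ.
At 50°: sec²(50°) = 1/0.6428² = 2.420.
At 14.3°: sec²(14.3°) = 1/0.9690² = 1.065.
Ratio = 2.420/1.065 = cos²(14.3°)/cos²(50°) ≈ 2.27.

2.27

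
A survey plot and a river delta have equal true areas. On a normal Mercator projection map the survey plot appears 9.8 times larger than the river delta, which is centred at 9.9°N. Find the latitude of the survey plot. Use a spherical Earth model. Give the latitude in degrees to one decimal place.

71.7°

Mercator areal scale is sec²φ, so apparent-area ratio = sec²φ₁ / sec²φ₂ = cos²φ₂ / cos²φ₁.
cos²φ₂ / cos²φ₁ = 9.8  ⇒  cos φ₁ = cos 9.9° / √9.8 = 0.9851/3.130 = 0.3147.
φ₁ = arccos(0.3147) ≈ 71.7°.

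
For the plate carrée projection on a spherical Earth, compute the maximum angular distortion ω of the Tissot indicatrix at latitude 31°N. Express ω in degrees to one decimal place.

In the plate carrée (x = Rλ, y = Rφ), meridians are true-scale (h = 1) and parallels are stretched by k = sec φ.
At 31°: h = 1.000, k = 1.167; principal scales a = 1.167, b = 1.000.
sin(ω/2) = (a − b)/(a + b) = 0.1666/2.167 = 0.07691, so ω = 2 arcsin(0.07691) ≈ 8.8°.

8.8°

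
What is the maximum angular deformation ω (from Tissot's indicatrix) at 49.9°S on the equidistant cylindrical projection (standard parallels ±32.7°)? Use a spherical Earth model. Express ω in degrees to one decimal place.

With standard parallel φ₀ = 32.7°, the equirectangular projection gives x = Rλ cos φ₀, y = Rφ, so h = 1 and k = cos 32.7° / cos φ.
At 49.9°: h = 1.000, k = 1.306; principal scales a = 1.306, b = 1.000.
sin(ω/2) = (a − b)/(a + b) = 0.3064/2.306 = 0.1329, so ω = 2 arcsin(0.1329) ≈ 15.3°.

15.3°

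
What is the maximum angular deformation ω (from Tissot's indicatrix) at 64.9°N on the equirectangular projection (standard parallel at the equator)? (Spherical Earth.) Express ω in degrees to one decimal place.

For the equirectangular projection with φ₀ = 0 (plate carrée), h = 1 along meridians and k = sec φ along parallels.
At 64.9°: h = 1.000, k = 2.357; principal scales a = 2.357, b = 1.000.
sin(ω/2) = (a − b)/(a + b) = 1.357/3.357 = 0.4043, so ω = 2 arcsin(0.4043) ≈ 47.7°.

47.7°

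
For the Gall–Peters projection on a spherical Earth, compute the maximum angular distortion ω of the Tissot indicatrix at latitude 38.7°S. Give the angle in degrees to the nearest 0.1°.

Gall–Peters is a cylindrical equal-area projection with standard parallels at ±45°. For cylindrical equal-area with standard parallel φ₀, h = cos φ / cos φ₀ and k = cos φ₀ / cos φ, so h·k = 1.
At 38.7°: h = 1.104, k = 0.9060; principal scales a = 1.104, b = 0.9060.
sin(ω/2) = (a − b)/(a + b) = 0.1976/2.010 = 0.09834, so ω = 2 arcsin(0.09834) ≈ 11.3°.

11.3°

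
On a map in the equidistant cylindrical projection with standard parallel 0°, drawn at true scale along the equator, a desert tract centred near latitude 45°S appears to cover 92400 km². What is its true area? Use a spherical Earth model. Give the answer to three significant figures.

65300 km²

For the equirectangular projection with φ₀ = 0 (plate carrée), h = 1 along meridians and k = sec φ along parallels.
Areal scale = h·k = 1 × sec φ; at 45°, h = 1.000, k = 1.414, so h·k = 1.414.
True area = apparent / (areal scale) = 92400 / 1.414 ≈ 65300 km².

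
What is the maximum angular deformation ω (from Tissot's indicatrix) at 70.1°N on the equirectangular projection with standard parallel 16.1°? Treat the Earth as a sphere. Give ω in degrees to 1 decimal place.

In the equirectangular projection with standard parallel φ₀ = 16.1° (x = Rλ cos φ₀, y = Rφ), meridians are true-scale (h = 1) and the parallel scale is k = cos φ₀ / cos φ.
At 70.1°: h = 1.000, k = 2.823; principal scales a = 2.823, b = 1.000.
sin(ω/2) = (a − b)/(a + b) = 1.823/3.823 = 0.4768, so ω = 2 arcsin(0.4768) ≈ 57.0°.

57.0°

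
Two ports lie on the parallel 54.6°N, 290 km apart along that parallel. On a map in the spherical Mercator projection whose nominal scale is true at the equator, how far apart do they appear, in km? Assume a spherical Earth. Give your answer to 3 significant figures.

For Mercator, h = k = sec φ (a conformal cylindrical projection has a single point scale, 1/cos φ).
Along the parallel, k = sec 54.6° = 1/0.5793 = 1.726.
Map distance = 290 × 1.726 ≈ 501 km.

501 km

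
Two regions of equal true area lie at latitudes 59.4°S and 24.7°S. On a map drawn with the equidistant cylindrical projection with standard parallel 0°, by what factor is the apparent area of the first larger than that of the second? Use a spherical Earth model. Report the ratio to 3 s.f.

For the equirectangular projection with φ₀ = 0 (plate carrée), h = 1 along meridians and k = sec φ along parallels.
Areal scale at 59.4°: h·k = 1.000 × 1.964 = 1.964.
Areal scale at 24.7°: h·k = 1.000 × 1.101 = 1.101.
Ratio = 1.964/1.101 ≈ 1.78.

1.78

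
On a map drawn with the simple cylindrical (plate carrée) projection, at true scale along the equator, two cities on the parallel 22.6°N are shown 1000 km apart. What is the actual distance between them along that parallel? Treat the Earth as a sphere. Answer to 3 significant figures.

For the equirectangular projection with φ₀ = 0 (plate carrée), h = 1 along meridians and k = sec φ along parallels.
Along the parallel at 22.6°, map distances are exaggerated by k = sec 22.6° = 1.083.
True distance = 1000 / 1.083 = 1000 × cos 22.6° ≈ 923 km.

923 km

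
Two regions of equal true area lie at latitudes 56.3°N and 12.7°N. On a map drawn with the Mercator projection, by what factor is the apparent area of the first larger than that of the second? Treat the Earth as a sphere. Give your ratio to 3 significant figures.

Mercator is conformal with k = sec φ, so areal scale = k² = sec²φ.
At 56.3°: sec²(56.3°) = 1/0.5548² = 3.248.
At 12.7°: sec²(12.7°) = 1/0.9755² = 1.051.
Ratio = 3.248/1.051 = cos²(12.7°)/cos²(56.3°) ≈ 3.09.

3.09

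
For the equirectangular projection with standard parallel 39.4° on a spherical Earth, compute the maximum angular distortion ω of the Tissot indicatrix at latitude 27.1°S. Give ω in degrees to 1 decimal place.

8.1°

In the equirectangular projection with standard parallel φ₀ = 39.4° (x = Rλ cos φ₀, y = Rφ), meridians are true-scale (h = 1) and the parallel scale is k = cos φ₀ / cos φ.
At 27.1°: h = 1.000, k = 0.8680; principal scales a = 1.000, b = 0.8680.
sin(ω/2) = (a − b)/(a + b) = 0.1320/1.868 = 0.07065, so ω = 2 arcsin(0.07065) ≈ 8.1°.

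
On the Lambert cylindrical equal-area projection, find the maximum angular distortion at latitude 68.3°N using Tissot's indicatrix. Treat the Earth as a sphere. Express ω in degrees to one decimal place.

98.8°

The Lambert cylindrical equal-area projection is the cylindrical equal-area projection with its standard parallel at the equator (φ₀ = 0). For cylindrical equal-area with standard parallel φ₀, h = cos φ / cos φ₀ and k = cos φ₀ / cos φ, so h·k = 1.
At 68.3°: h = 0.3697, k = 2.705; principal scales a = 2.705, b = 0.3697.
sin(ω/2) = (a − b)/(a + b) = 2.335/3.074 = 0.7595, so ω = 2 arcsin(0.7595) ≈ 98.8°.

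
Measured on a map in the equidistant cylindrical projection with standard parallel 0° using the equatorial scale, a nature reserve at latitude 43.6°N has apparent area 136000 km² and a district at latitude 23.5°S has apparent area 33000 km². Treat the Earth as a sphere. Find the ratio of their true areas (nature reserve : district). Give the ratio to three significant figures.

Plate carrée has h = 1 and k = sec φ, giving areal scale sec φ; true area = (apparent area) · cos φ.
True area of nature reserve: 136000 × cos(43.6°) = 136000 × 0.7242 = 98490 km².
True area of district: 33000 × cos(23.5°) = 33000 × 0.9171 = 30260 km².
Ratio = 98490 / 30260 ≈ 3.25.

3.25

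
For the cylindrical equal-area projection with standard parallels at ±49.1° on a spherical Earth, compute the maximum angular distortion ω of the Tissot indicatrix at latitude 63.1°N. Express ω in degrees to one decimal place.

41.4°

Cylindrical equal-area (φ₀ = 49.1°): h = cos φ / cos 49.1° along meridians, k = cos 49.1° / cos φ along parallels; h·k = 1.
At 63.1°: h = 0.6910, k = 1.447; principal scales a = 1.447, b = 0.6910.
sin(ω/2) = (a − b)/(a + b) = 0.7561/2.138 = 0.3536, so ω = 2 arcsin(0.3536) ≈ 41.4°.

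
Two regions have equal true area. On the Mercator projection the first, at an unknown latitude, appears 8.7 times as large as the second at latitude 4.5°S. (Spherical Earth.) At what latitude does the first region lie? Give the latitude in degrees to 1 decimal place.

70.2°

On Mercator, (apparent₁)/(apparent₂) = sec²φ₁ / sec²φ₂ when true areas are equal.
cos²φ₂ / cos²φ₁ = 8.7  ⇒  cos φ₁ = cos 4.5° / √8.7 = 0.9969/2.950 = 0.3380.
φ₁ = arccos(0.3380) ≈ 70.2°.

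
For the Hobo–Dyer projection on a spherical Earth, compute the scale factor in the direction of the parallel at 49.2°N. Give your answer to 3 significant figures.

Hobo–Dyer is a cylindrical equal-area projection with standard parallels at ±37.5°. For cylindrical equal-area with standard parallel φ₀, h = cos φ / cos φ₀ and k = cos φ₀ / cos φ, so h·k = 1.
k = cos 37.5° / cos 49.2° = 0.7934/0.6534 = 1.214.

1.21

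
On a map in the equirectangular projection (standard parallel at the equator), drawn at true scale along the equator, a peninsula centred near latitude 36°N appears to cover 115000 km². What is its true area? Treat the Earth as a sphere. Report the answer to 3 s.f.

93000 km²

In the plate carrée (x = Rλ, y = Rφ), meridians are true-scale (h = 1) and parallels are stretched by k = sec φ.
Areal scale = h·k = 1 × sec φ; at 36°, h = 1.000, k = 1.236, so h·k = 1.236.
True area = apparent / (areal scale) = 115000 / 1.236 ≈ 93000 km².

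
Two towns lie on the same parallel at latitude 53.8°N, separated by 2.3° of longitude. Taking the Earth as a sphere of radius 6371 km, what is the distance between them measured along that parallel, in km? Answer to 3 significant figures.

151 km

Arc length along a parallel = R cos φ · Δλ (with Δλ in radians).
= 6371 × cos 53.8° × (2.3° × π/180) = 6371 × 0.5906 × 0.04014 ≈ 151 km.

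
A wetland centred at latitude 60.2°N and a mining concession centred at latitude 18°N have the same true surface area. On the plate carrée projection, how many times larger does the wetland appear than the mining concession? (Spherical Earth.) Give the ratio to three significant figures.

1.91

In the plate carrée (x = Rλ, y = Rφ), meridians are true-scale (h = 1) and parallels are stretched by k = sec φ.
Areal scale at 60.2°: h·k = 1.000 × 2.012 = 2.012.
Areal scale at 18°: h·k = 1.000 × 1.051 = 1.051.
Ratio = 2.012/1.051 ≈ 1.91.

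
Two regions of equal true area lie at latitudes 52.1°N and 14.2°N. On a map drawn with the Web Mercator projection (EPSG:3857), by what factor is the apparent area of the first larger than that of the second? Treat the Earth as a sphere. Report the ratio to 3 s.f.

2.49

On Mercator, area is exaggerated by sec²φ = 1/cos²φ.
At 52.1°: sec²(52.1°) = 1/0.6143² = 2.650.
At 14.2°: sec²(14.2°) = 1/0.9694² = 1.064.
Ratio = 2.650/1.064 = cos²(14.2°)/cos²(52.1°) ≈ 2.49.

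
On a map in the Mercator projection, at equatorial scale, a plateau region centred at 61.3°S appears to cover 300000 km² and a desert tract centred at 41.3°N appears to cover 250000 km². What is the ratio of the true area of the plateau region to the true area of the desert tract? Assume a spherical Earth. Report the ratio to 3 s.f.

0.490

Since Mercator area scale is 1/cos²φ, the true area equals the apparent area multiplied by cos²φ.
True area of plateau region: 300000 × cos²(61.3°) = 300000 × 0.2306 = 69180 km².
True area of desert tract: 250000 × cos²(41.3°) = 250000 × 0.5644 = 141100 km².
Ratio = 69180 / 141100 ≈ 0.490.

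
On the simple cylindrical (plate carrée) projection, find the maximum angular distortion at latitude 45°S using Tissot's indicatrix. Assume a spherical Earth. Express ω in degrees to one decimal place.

For the equirectangular projection with φ₀ = 0 (plate carrée), h = 1 along meridians and k = sec φ along parallels.
At 45°: h = 1.000, k = 1.414; principal scales a = 1.414, b = 1.000.
sin(ω/2) = (a − b)/(a + b) = 0.4142/2.414 = 0.1716, so ω = 2 arcsin(0.1716) ≈ 19.8°.

19.8°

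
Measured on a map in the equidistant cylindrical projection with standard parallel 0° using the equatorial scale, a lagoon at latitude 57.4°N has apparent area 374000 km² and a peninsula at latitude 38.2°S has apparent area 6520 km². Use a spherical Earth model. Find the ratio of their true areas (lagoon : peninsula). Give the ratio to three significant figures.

39.3

Plate carrée has h = 1 and k = sec φ, giving areal scale sec φ; true area = (apparent area) · cos φ.
True area of lagoon: 374000 × cos(57.4°) = 374000 × 0.5388 = 201500 km².
True area of peninsula: 6520 × cos(38.2°) = 6520 × 0.7859 = 5124 km².
Ratio = 201500 / 5124 ≈ 39.3.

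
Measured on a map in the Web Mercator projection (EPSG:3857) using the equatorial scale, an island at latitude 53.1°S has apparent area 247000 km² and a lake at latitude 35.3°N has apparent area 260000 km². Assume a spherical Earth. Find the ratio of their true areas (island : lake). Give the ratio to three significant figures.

On Mercator the areal scale is sec²φ, so true area = apparent × cos²φ.
True area of island: 247000 × cos²(53.1°) = 247000 × 0.3605 = 89040 km².
True area of lake: 260000 × cos²(35.3°) = 260000 × 0.6661 = 173200 km².
Ratio = 89040 / 173200 ≈ 0.514.

0.514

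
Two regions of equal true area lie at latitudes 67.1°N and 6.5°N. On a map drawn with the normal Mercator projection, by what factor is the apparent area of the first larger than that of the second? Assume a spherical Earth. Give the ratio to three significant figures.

On Mercator, area is exaggerated by sec²φ = 1/cos²φ.
At 67.1°: sec²(67.1°) = 1/0.3891² = 6.604.
At 6.5°: sec²(6.5°) = 1/0.9936² = 1.013.
Ratio = 6.604/1.013 = cos²(6.5°)/cos²(67.1°) ≈ 6.52.

6.52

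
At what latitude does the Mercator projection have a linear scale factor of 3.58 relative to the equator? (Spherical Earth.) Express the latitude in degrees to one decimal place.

73.8°

Mercator scale is k = sec φ = 1/cos φ.
1/cos φ = 3.58  ⇒  cos φ = 0.2793  ⇒  φ = arccos(0.2793) ≈ 73.8°.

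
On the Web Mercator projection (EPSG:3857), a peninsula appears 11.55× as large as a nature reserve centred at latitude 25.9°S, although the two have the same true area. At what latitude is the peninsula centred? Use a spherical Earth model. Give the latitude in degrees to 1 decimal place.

74.7°

On Mercator, (apparent₁)/(apparent₂) = sec²φ₁ / sec²φ₂ when true areas are equal.
cos²φ₂ / cos²φ₁ = 11.55  ⇒  cos φ₁ = cos 25.9° / √11.55 = 0.8996/3.399 = 0.2647.
φ₁ = arccos(0.2647) ≈ 74.7°.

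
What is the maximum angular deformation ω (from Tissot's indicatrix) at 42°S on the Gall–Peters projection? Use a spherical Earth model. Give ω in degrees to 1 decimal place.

5.7°

The Gall–Peters projection is cylindrical equal-area with φ₀ = 45°. A cylindrical equal-area projection with standard parallel φ₀ has meridian scale h = cos φ / cos φ₀ and parallel scale k = cos φ₀ / cos φ (so areas are preserved, h·k = 1).
At 42°: h = 1.051, k = 0.9515; principal scales a = 1.051, b = 0.9515.
sin(ω/2) = (a − b)/(a + b) = 0.09946/2.002 = 0.04967, so ω = 2 arcsin(0.04967) ≈ 5.7°.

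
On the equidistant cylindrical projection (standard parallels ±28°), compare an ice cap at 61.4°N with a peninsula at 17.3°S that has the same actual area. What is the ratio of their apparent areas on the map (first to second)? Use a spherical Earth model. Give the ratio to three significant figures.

With standard parallel φ₀ = 28°, the equirectangular projection gives x = Rλ cos φ₀, y = Rφ, so h = 1 and k = cos 28° / cos φ.
Areal scale at 61.4°: h·k = 1.000 × 1.845 = 1.845.
Areal scale at 17.3°: h·k = 1.000 × 0.9248 = 0.9248.
Ratio = 1.845/0.9248 ≈ 1.99.

1.99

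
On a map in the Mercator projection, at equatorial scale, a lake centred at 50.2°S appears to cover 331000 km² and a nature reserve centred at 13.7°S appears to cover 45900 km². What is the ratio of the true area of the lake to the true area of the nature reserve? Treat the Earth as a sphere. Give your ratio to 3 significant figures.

On Mercator the areal scale is sec²φ, so true area = apparent × cos²φ.
True area of lake: 331000 × cos²(50.2°) = 331000 × 0.4097 = 135600 km².
True area of nature reserve: 45900 × cos²(13.7°) = 45900 × 0.9439 = 43330 km².
Ratio = 135600 / 43330 ≈ 3.13.

3.13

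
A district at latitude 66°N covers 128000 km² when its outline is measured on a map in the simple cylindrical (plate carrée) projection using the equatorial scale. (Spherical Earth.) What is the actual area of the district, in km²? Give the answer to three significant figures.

Plate carrée maps x = Rλ, y = Rφ. The meridian scale is h = 1 and the parallel scale is k = 1/cos φ = sec φ.
Areal scale = h·k = 1 × sec φ; at 66°, h = 1.000, k = 2.459, so h·k = 2.459.
True area = apparent / (areal scale) = 128000 / 2.459 ≈ 52100 km².

52100 km²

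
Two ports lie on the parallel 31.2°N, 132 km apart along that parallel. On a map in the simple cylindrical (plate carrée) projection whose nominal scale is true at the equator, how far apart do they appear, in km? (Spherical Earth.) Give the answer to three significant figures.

Plate carrée maps x = Rλ, y = Rφ. The meridian scale is h = 1 and the parallel scale is k = 1/cos φ = sec φ.
Along the parallel, k = sec 31.2° = 1/0.8554 = 1.169.
Map distance = 132 × 1.169 ≈ 154 km.

154 km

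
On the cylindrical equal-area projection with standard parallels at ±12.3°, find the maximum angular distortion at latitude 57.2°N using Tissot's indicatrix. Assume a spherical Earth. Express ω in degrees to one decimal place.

64.0°

For cylindrical equal-area with standard parallel φ₀, h = cos φ / cos φ₀ and k = cos φ₀ / cos φ, so h·k = 1.
At 57.2°: h = 0.5544, k = 1.804; principal scales a = 1.804, b = 0.5544.
sin(ω/2) = (a − b)/(a + b) = 1.249/2.358 = 0.5298, so ω = 2 arcsin(0.5298) ≈ 64.0°.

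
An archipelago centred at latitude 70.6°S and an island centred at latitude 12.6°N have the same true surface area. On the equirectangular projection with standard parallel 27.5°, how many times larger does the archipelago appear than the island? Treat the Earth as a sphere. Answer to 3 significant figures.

2.94

The equidistant cylindrical projection with φ₀ = 27.5° has h = 1 (meridians true) and k = cos φ₀ / cos φ along parallels.
Areal scale at 70.6°: h·k = 1.000 × 2.670 = 2.670.
Areal scale at 12.6°: h·k = 1.000 × 0.9089 = 0.9089.
Ratio = 2.670/0.9089 ≈ 2.94.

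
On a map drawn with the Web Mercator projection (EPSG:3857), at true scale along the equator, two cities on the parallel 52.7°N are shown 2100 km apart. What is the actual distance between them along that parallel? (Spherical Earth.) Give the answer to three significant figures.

1270 km

The Mercator projection is conformal; its linear scale factor is the same in every direction and equals sec φ = 1/cos φ.
Along the parallel at 52.7°, map distances are exaggerated by k = sec 52.7° = 1.650.
True distance = 2100 / 1.650 = 2100 × cos 52.7° ≈ 1270 km.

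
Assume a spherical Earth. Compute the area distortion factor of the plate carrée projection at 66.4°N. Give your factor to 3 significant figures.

For the equirectangular projection with φ₀ = 0 (plate carrée), h = 1 along meridians and k = sec φ along parallels.
Areal scale = h·k = 1 × sec φ; at 66.4°, h = 1.000, k = 2.498, so h·k = 2.498.

2.50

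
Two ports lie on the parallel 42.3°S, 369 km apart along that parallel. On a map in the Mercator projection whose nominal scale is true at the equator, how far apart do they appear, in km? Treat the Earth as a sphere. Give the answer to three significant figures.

Mercator is conformal, so the point scale is isotropic: h = k = sec φ = 1/cos φ.
Along the parallel, k = sec 42.3° = 1/0.7396 = 1.352.
Map distance = 369 × 1.352 ≈ 499 km.

499 km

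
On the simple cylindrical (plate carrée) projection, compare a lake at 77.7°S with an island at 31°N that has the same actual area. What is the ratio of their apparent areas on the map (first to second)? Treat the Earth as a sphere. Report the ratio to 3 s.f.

In the plate carrée (x = Rλ, y = Rφ), meridians are true-scale (h = 1) and parallels are stretched by k = sec φ.
Areal scale at 77.7°: h·k = 1.000 × 4.694 = 4.694.
Areal scale at 31°: h·k = 1.000 × 1.167 = 1.167.
Ratio = 4.694/1.167 ≈ 4.02.

4.02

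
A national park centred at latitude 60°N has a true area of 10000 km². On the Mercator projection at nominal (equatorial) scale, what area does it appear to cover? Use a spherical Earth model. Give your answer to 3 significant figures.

The Mercator projection is conformal; its linear scale factor is the same in every direction and equals sec φ = 1/cos φ.
Areal scale = k² = sec²φ = 1/cos²(60°) = 1/0.5000² = 4.000.
Apparent area = 10000 × 4.000 ≈ 40000 km².

40000 km²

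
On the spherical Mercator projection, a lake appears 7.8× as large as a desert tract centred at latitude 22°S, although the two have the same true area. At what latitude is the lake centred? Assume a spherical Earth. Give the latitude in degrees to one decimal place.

70.6°

For equal true areas on Mercator, apparent areas scale as sec²φ, so the ratio is cos²φ₂ / cos²φ₁.
cos²φ₂ / cos²φ₁ = 7.8  ⇒  cos φ₁ = cos 22° / √7.8 = 0.9272/2.793 = 0.3320.
φ₁ = arccos(0.3320) ≈ 70.6°.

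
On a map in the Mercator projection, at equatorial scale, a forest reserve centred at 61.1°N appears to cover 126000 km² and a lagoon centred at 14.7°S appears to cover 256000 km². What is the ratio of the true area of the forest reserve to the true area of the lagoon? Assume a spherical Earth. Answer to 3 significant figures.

0.123

Mercator's areal exaggeration is sec²φ; hence true area = (apparent area) · cos²φ.
True area of forest reserve: 126000 × cos²(61.1°) = 126000 × 0.2336 = 29430 km².
True area of lagoon: 256000 × cos²(14.7°) = 256000 × 0.9356 = 239500 km².
Ratio = 29430 / 239500 ≈ 0.123.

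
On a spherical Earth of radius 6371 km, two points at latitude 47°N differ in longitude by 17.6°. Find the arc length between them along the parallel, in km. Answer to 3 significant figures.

1330 km

Arc length along a parallel = R cos φ · Δλ (with Δλ in radians).
= 6371 × cos 47° × (17.6° × π/180) = 6371 × 0.6820 × 0.3072 ≈ 1330 km.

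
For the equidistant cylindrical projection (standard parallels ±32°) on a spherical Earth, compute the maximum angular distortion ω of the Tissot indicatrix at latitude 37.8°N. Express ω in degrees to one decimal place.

With standard parallel φ₀ = 32°, the equirectangular projection gives x = Rλ cos φ₀, y = Rφ, so h = 1 and k = cos 32° / cos φ.
At 37.8°: h = 1.000, k = 1.073; principal scales a = 1.073, b = 1.000.
sin(ω/2) = (a − b)/(a + b) = 0.07327/2.073 = 0.03534, so ω = 2 arcsin(0.03534) ≈ 4.1°.

4.1°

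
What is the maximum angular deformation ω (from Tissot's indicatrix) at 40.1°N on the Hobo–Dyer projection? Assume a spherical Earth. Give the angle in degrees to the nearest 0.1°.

Hobo–Dyer is a cylindrical equal-area projection with standard parallels at ±37.5°. Cylindrical equal-area (φ₀ = 37.5°): h = cos φ / cos 37.5° along meridians, k = cos 37.5° / cos φ along parallels; h·k = 1.
At 40.1°: h = 0.9642, k = 1.037; principal scales a = 1.037, b = 0.9642.
sin(ω/2) = (a − b)/(a + b) = 0.07301/2.001 = 0.03648, so ω = 2 arcsin(0.03648) ≈ 4.2°.

4.2°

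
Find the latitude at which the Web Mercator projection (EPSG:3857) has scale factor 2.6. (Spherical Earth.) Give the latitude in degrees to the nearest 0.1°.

67.4°

Mercator scale is k = sec φ = 1/cos φ.
1/cos φ = 2.6  ⇒  cos φ = 0.3846  ⇒  φ = arccos(0.3846) ≈ 67.4°.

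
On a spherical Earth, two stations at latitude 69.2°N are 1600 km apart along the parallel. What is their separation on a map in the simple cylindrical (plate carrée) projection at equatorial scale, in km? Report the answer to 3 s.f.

4510 km

In the plate carrée (x = Rλ, y = Rφ), meridians are true-scale (h = 1) and parallels are stretched by k = sec φ.
Along the parallel, k = sec 69.2° = 1/0.3551 = 2.816.
Map distance = 1600 × 2.816 ≈ 4510 km.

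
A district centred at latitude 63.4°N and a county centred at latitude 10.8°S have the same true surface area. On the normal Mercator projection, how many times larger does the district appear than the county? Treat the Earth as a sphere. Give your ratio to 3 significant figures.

Mercator is conformal with k = sec φ, so areal scale = k² = sec²φ.
At 63.4°: sec²(63.4°) = 1/0.4478² = 4.988.
At 10.8°: sec²(10.8°) = 1/0.9823² = 1.036.
Ratio = 4.988/1.036 = cos²(10.8°)/cos²(63.4°) ≈ 4.81.

4.81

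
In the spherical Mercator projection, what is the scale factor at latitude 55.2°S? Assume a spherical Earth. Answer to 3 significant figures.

Mercator is conformal, so the point scale is isotropic: h = k = sec φ = 1/cos φ.
k = 1/cos 55.2° = 1/0.5707 = 1.752.

1.75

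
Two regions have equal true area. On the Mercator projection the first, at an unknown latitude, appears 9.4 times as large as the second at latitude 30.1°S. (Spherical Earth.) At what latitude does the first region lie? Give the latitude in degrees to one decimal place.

Mercator areal scale is sec²φ, so apparent-area ratio = sec²φ₁ / sec²φ₂ = cos²φ₂ / cos²φ₁.
cos²φ₂ / cos²φ₁ = 9.4  ⇒  cos φ₁ = cos 30.1° / √9.4 = 0.8652/3.066 = 0.2822.
φ₁ = arccos(0.2822) ≈ 73.6°.

73.6°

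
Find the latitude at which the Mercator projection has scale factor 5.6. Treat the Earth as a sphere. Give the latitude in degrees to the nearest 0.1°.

79.7°

Mercator scale is k = sec φ = 1/cos φ.
1/cos φ = 5.6  ⇒  cos φ = 0.1786  ⇒  φ = arccos(0.1786) ≈ 79.7°.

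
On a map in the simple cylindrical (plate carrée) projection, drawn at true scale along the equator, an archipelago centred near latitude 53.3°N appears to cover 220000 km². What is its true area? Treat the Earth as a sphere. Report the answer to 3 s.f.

For the equirectangular projection with φ₀ = 0 (plate carrée), h = 1 along meridians and k = sec φ along parallels.
Areal scale = h·k = 1 × sec φ; at 53.3°, h = 1.000, k = 1.673, so h·k = 1.673.
True area = apparent / (areal scale) = 220000 / 1.673 ≈ 131000 km².

131000 km²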